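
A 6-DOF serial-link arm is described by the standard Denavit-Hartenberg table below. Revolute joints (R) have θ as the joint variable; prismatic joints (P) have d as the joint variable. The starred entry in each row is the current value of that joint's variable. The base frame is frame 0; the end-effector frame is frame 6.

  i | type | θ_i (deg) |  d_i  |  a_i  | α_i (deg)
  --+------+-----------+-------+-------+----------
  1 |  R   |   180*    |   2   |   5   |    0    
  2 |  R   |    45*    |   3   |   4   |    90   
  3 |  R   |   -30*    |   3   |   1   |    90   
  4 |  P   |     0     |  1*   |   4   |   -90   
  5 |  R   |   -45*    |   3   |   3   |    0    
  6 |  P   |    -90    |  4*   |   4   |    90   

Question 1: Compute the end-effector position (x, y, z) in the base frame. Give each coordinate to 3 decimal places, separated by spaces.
after link 1: o_1 = (-5.0000, 0.0000, 2.0000)
after link 2: o_2 = (-7.8284, -2.8284, 5.0000)
after link 3: o_3 = (-10.5621, -1.3195, 4.5000)
after link 4: o_4 = (-12.6581, -3.4154, 1.6340)
after link 5: o_5 = (-15.3284, -1.8431, -1.2638)
after link 6: o_6 = (-15.4248, 3.7173, -2.2991)

-15.425 3.717 -2.299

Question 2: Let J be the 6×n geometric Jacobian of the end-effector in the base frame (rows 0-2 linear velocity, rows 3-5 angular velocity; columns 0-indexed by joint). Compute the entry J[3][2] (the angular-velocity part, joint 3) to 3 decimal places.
axis z_2 = (-0.7071,0.7071,0.0000); lever o_n−o_2 = (-7.5964,6.5458,-7.2991)
cross product → J_v[:, 2] = (-5.1612,-5.1612,0.7429)
J_ω[:, 2] = z_2
entry J[3][2] = -0.7071

-0.707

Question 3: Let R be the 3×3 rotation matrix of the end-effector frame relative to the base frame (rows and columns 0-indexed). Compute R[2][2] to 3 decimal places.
End-effector z-axis (col 2 of R) = (0.1830,0.1830,0.9659)
R[2][2] = 0.9659

0.966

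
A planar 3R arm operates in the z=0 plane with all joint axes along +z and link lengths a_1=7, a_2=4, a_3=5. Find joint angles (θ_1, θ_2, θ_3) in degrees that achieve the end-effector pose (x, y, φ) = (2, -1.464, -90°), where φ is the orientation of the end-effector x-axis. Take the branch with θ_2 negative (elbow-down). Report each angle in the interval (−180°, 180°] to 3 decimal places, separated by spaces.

wrist centre = target − a_3·(cos φ, sin φ) = (2.0000, 3.5360)
cos θ_2 = (16.5033−7²−4²)/(2·7·4) = -0.8660; θ_2 = -149.9985° (elbow-down)
β = atan2(3.5360,2.0000) = 60.5070°; ψ = atan2(-2.0001,3.5359) = -29.4944°
θ_1 = β − ψ = 90.0014°
θ_3 = φ − θ_1 − θ_2 = -30.0029° (wrapped to (-180°,180°])

90.001 -149.999 -30.003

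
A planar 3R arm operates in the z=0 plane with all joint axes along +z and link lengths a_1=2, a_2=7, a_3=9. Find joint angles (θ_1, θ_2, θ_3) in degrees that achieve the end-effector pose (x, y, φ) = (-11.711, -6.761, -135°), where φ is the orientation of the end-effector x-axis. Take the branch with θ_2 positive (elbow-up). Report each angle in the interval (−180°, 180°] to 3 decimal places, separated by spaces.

wrist centre = target − a_3·(cos φ, sin φ) = (-5.3470, -0.3970)
cos θ_2 = (28.7485−2²−7²)/(2·2·7) = -0.8661; θ_2 = 150.0116° (elbow-up)
β = atan2(-0.3970,-5.3470) = -175.7534°; ψ = atan2(3.4988,-4.0629) = 139.2664°
θ_1 = β − ψ = -315.0198°
θ_3 = φ − θ_1 − θ_2 = 30.0082° (wrapped to (-180°,180°])

44.980 150.012 30.008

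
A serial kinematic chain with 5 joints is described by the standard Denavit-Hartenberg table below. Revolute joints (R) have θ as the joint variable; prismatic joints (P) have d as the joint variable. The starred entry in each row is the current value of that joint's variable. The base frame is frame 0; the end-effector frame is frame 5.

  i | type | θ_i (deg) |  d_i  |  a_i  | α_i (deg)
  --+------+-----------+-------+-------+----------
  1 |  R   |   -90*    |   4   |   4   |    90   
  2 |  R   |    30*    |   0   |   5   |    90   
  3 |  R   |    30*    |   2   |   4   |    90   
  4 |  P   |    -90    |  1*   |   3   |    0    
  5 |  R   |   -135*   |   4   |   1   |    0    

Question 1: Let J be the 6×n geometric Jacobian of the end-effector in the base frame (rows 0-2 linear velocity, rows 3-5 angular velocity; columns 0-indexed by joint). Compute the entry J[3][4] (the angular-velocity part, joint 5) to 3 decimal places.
axis z_4 = (0.8660,-0.4330,0.2500); lever o_n−o_4 = (3.8177,-1.5553,0.0814)
cross product → J_v[:, 4] = (0.3536,0.8839,0.3062)
J_ω[:, 4] = z_4
entry J[3][4] = 0.8660

0.866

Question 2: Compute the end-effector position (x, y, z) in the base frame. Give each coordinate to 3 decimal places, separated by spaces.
after link 1: o_1 = (0.0000, -4.0000, 4.0000)
after link 2: o_2 = (0.0000, -8.3301, 6.5000)
after link 3: o_3 = (-2.0000, -12.3301, 6.5000)
after link 4: o_4 = (-1.1340, -11.2631, 9.3481)
after link 5: o_5 = (2.6837, -12.8184, 9.4295)

2.684 -12.818 9.430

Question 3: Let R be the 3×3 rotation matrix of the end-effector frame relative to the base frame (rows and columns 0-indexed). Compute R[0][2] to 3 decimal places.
End-effector z-axis (col 2 of R) = (0.8660,-0.4330,0.2500)
R[0][2] = 0.8660

0.866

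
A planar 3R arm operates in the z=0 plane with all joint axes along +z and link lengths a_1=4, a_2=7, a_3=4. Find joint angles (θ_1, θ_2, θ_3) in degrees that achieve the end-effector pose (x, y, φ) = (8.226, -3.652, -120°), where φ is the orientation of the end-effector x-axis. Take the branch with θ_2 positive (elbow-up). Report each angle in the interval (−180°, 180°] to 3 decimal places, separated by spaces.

wrist centre = target − a_3·(cos φ, sin φ) = (10.2260, -0.1879)
cos θ_2 = (104.6064−4²−7²)/(2·4·7) = 0.7073; θ_2 = 44.9878° (elbow-up)
β = atan2(-0.1879,10.2260) = -1.0527°; ψ = atan2(4.9487,8.9508) = 28.9372°
θ_1 = β − ψ = -29.9899°
θ_3 = φ − θ_1 − θ_2 = -134.9979° (wrapped to (-180°,180°])

-29.990 44.988 -134.998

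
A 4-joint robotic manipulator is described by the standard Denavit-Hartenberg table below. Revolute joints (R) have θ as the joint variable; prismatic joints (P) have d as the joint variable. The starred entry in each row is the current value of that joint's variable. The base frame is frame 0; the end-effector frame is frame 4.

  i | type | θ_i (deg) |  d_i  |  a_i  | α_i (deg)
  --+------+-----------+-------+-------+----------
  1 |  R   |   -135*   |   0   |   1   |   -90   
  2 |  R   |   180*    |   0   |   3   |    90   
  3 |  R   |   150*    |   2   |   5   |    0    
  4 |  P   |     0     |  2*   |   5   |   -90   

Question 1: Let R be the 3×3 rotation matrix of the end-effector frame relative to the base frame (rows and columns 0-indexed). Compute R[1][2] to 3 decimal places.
0.259

End-effector z-axis (col 2 of R) = (-0.9659,0.2588,-0.0000)
R[1][2] = 0.2588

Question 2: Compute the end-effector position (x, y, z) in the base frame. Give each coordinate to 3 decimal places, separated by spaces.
-1.174 -8.245 -4.000

after link 1: o_1 = (-0.7071, -0.7071, 0.0000)
after link 2: o_2 = (1.4142, 1.4142, -0.0000)
after link 3: o_3 = (0.1201, -3.4154, -2.0000)
after link 4: o_4 = (-1.1740, -8.2450, -4.0000)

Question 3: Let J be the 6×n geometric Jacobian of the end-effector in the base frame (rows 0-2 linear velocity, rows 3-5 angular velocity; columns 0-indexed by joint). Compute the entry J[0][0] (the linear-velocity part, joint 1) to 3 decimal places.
axis z_0 = ẑ; lever o_n−o_0 = (-1.1740,-8.2450,-4.0000)
cross product → J_v[:, 0] = (8.2450,-1.1740,0.0000)
J_ω[:, 0] = z_0
entry J[0][0] = 8.2450

8.245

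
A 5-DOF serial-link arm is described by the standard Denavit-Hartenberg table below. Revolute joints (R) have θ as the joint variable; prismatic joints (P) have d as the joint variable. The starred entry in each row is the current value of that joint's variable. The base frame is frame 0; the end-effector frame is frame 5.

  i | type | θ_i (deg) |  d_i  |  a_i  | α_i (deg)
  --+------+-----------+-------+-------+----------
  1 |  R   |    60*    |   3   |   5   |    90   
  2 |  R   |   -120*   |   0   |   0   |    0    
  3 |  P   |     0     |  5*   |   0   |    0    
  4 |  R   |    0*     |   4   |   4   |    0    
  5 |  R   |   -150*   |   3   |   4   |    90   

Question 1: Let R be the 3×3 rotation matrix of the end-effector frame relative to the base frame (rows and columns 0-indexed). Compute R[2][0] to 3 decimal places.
1.000

End-effector x-axis (col 0 of R) = (-0.0000,-0.0000,1.0000)
R[2][0] = 1.0000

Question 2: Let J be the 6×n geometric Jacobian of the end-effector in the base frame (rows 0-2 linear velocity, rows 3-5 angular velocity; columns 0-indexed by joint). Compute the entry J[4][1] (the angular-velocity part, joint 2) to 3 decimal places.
-0.500

axis z_1 = (0.8660,-0.5000,0.0000); lever o_n−o_1 = (9.3923,-7.7321,0.5359)
cross product → J_v[:, 1] = (-0.2679,-0.4641,-2.0000)
J_ω[:, 1] = z_1
entry J[4][1] = -0.5000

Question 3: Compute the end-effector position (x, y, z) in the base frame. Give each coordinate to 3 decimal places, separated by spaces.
11.892 -3.402 3.536

after link 1: o_1 = (2.5000, 4.3301, 3.0000)
after link 2: o_2 = (2.5000, 4.3301, 3.0000)
after link 3: o_3 = (6.8301, 1.8301, 3.0000)
after link 4: o_4 = (9.2942, -1.9019, -0.4641)
after link 5: o_5 = (11.8923, -3.4019, 3.5359)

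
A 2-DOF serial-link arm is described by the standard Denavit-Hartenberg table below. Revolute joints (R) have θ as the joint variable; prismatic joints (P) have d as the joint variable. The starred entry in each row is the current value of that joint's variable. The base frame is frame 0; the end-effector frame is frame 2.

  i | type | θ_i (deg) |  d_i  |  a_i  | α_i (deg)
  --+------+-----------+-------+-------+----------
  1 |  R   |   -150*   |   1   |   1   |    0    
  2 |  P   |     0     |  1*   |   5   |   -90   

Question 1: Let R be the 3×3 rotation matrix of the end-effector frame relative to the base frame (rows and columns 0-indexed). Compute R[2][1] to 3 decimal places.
End-effector y-axis (col 1 of R) = (0.0000,-0.0000,-1.0000)
R[2][1] = -1.0000

-1.000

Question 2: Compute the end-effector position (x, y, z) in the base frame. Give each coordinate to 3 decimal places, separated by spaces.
after link 1: o_1 = (-0.8660, -0.5000, 1.0000)
after link 2: o_2 = (-5.1962, -3.0000, 2.0000)

-5.196 -3.000 2.000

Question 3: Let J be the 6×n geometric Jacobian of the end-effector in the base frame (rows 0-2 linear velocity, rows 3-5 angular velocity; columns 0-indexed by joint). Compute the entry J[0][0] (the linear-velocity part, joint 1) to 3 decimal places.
3.000

axis z_0 = ẑ; lever o_n−o_0 = (-5.1962,-3.0000,2.0000)
cross product → J_v[:, 0] = (3.0000,-5.1962,0.0000)
J_ω[:, 0] = z_0
entry J[0][0] = 3.0000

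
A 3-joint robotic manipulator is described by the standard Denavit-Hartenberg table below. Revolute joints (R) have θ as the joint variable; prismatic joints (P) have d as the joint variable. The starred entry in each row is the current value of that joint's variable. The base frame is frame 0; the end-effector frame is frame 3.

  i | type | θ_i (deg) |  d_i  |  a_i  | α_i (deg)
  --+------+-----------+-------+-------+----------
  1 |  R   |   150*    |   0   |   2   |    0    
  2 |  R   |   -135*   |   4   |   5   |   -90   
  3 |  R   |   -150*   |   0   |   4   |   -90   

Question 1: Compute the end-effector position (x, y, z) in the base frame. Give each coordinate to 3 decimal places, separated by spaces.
-0.248 1.398 6.000

after link 1: o_1 = (-1.7321, 1.0000, 0.0000)
after link 2: o_2 = (3.0976, 2.2941, 4.0000)
after link 3: o_3 = (-0.2485, 1.3975, 6.0000)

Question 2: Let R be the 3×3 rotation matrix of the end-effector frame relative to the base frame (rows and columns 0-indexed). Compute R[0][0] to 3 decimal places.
-0.837

End-effector x-axis (col 0 of R) = (-0.8365,-0.2241,0.5000)
R[0][0] = -0.8365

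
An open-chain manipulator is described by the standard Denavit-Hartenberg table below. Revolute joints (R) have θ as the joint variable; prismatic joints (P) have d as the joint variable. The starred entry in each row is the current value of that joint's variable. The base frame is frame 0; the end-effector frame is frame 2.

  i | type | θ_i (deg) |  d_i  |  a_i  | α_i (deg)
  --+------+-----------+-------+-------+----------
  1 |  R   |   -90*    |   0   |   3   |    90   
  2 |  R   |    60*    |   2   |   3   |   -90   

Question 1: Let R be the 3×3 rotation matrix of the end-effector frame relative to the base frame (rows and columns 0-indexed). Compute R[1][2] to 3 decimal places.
End-effector z-axis (col 2 of R) = (-0.0000,0.8660,0.5000)
R[1][2] = 0.8660

0.866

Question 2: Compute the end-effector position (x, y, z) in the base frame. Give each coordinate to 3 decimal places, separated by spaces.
-2.000 -4.500 2.598

after link 1: o_1 = (0.0000, -3.0000, 0.0000)
after link 2: o_2 = (-2.0000, -4.5000, 2.5981)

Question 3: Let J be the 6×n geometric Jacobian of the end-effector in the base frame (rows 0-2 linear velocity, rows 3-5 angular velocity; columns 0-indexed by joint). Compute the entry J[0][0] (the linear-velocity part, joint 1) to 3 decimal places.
4.500

axis z_0 = ẑ; lever o_n−o_0 = (-2.0000,-4.5000,2.5981)
cross product → J_v[:, 0] = (4.5000,-2.0000,0.0000)
J_ω[:, 0] = z_0
entry J[0][0] = 4.5000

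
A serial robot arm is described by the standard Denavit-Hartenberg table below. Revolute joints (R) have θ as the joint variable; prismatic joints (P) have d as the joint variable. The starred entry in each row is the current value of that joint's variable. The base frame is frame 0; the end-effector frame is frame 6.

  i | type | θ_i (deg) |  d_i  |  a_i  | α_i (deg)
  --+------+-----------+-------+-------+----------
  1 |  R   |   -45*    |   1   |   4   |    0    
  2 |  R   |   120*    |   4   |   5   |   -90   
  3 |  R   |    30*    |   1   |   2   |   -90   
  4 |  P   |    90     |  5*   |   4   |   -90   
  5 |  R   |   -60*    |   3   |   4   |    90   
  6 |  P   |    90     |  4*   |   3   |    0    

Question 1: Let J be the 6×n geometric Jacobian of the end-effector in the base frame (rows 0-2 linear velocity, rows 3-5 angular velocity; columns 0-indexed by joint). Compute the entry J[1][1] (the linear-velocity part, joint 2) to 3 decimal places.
0.527

axis z_1 = (0.0000,0.0000,1.0000); lever o_n−o_1 = (0.5269,-3.9677,-3.0622)
cross product → J_v[:, 1] = (3.9677,0.5269,-0.0000)
J_ω[:, 1] = z_1
entry J[1][1] = 0.5269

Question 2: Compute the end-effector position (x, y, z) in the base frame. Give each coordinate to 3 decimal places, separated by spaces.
3.355 -6.796 -2.062

after link 1: o_1 = (2.8284, -2.8284, 1.0000)
after link 2: o_2 = (4.1225, 2.0012, 5.0000)
after link 3: o_3 = (3.6049, 3.9331, 4.0000)
after link 4: o_4 = (6.8215, 0.4830, -0.3301)
after link 5: o_5 = (7.6327, -4.2173, -1.8301)
after link 6: o_6 = (3.3554, -6.7962, -2.0622)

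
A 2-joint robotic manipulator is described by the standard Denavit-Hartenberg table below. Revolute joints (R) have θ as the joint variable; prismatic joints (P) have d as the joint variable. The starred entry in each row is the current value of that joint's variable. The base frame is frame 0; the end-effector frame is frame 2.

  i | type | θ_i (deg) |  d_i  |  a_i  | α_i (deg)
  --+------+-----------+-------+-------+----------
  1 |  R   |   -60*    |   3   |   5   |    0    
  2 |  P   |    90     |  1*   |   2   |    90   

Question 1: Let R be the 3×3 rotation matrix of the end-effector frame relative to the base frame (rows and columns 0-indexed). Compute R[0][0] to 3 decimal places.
End-effector x-axis (col 0 of R) = (0.8660,0.5000,0.0000)
R[0][0] = 0.8660

0.866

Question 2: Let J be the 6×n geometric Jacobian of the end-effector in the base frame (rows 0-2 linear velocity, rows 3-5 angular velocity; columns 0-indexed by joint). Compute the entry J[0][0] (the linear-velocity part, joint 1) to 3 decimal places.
3.330

axis z_0 = ẑ; lever o_n−o_0 = (4.2321,-3.3301,4.0000)
cross product → J_v[:, 0] = (3.3301,4.2321,-0.0000)
J_ω[:, 0] = z_0
entry J[0][0] = 3.3301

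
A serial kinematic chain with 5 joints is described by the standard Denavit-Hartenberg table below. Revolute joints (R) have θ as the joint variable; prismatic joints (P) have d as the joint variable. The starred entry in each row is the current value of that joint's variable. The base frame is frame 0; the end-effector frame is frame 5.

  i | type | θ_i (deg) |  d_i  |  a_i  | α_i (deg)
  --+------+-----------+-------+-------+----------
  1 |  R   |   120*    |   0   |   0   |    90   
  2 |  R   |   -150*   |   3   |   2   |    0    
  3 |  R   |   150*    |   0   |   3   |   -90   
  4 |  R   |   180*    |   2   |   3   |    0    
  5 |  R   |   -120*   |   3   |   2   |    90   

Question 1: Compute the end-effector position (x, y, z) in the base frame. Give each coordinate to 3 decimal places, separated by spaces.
after link 1: o_1 = (0.0000, 0.0000, 0.0000)
after link 2: o_2 = (3.4641, -0.0000, -1.0000)
after link 3: o_3 = (1.9641, 2.5981, -1.0000)
after link 4: o_4 = (3.4641, -0.0000, 1.0000)
after link 5: o_5 = (1.4641, -0.0000, 4.0000)

1.464 -0.000 4.000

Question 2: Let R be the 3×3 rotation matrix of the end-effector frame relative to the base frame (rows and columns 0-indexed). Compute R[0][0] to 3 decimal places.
End-effector x-axis (col 0 of R) = (-1.0000,0.0000,-0.0000)
R[0][0] = -1.0000

-1.000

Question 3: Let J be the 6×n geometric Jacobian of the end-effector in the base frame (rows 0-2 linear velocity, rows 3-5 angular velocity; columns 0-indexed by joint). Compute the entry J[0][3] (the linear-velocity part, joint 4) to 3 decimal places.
2.598

axis z_3 = (-0.0000,0.0000,1.0000); lever o_n−o_3 = (-0.5000,-2.5981,5.0000)
cross product → J_v[:, 3] = (2.5981,-0.5000,0.0000)
J_ω[:, 3] = z_3
entry J[0][3] = 2.5981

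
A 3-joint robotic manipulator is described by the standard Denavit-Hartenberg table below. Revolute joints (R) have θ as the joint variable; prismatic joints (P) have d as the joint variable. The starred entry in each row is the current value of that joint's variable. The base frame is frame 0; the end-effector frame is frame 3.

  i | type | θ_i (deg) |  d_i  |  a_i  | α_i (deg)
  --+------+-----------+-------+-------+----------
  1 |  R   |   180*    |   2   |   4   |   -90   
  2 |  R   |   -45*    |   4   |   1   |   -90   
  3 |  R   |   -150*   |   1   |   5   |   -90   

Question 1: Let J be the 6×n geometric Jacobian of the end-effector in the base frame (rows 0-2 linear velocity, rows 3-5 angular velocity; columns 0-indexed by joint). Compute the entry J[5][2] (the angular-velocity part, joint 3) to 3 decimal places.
-0.707

axis z_2 = (-0.7071,-0.0000,-0.7071); lever o_n−o_2 = (2.3548,-2.5000,-3.7690)
cross product → J_v[:, 2] = (-1.7678,-4.3301,1.7678)
J_ω[:, 2] = z_2
entry J[5][2] = -0.7071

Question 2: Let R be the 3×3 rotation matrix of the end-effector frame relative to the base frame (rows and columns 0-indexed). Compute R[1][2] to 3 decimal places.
-0.866

End-effector z-axis (col 2 of R) = (-0.3536,-0.8660,0.3536)
R[1][2] = -0.8660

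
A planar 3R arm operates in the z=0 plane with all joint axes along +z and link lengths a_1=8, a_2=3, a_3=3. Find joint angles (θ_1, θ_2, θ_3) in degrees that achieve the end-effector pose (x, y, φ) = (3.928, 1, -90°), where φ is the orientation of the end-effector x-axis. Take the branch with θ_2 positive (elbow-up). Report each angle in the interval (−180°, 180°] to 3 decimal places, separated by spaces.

30.003 150.004 89.993

wrist centre = target − a_3·(cos φ, sin φ) = (3.9280, 4.0000)
cos θ_2 = (31.4292−8²−3²)/(2·8·3) = -0.8661; θ_2 = 150.0038° (elbow-up)
β = atan2(4.0000,3.9280) = 45.5203°; ψ = atan2(1.4998,5.4018) = 15.5174°
θ_1 = β − ψ = 30.0029°
θ_3 = φ − θ_1 − θ_2 = 89.9933° (wrapped to (-180°,180°])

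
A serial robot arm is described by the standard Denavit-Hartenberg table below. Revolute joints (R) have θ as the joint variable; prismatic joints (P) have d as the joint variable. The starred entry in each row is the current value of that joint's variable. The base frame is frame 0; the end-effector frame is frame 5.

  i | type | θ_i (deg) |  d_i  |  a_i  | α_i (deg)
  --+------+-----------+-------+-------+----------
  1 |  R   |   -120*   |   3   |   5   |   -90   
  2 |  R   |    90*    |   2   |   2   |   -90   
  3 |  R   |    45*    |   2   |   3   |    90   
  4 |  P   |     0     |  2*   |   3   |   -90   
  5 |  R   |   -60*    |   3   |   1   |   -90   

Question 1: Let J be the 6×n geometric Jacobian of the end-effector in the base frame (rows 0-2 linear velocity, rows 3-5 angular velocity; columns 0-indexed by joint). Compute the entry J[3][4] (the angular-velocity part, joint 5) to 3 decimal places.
axis z_4 = (0.5000,0.8660,-0.0000); lever o_n−o_4 = (1.7241,2.4687,-0.9659)
cross product → J_v[:, 4] = (-0.8365,0.4830,-0.2588)
J_ω[:, 4] = z_4
entry J[3][4] = 0.5000

0.500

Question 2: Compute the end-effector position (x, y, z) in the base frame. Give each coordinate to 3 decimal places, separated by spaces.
after link 1: o_1 = (-2.5000, -4.3301, 3.0000)
after link 2: o_2 = (-0.7679, -5.3301, 1.0000)
after link 3: o_3 = (-1.6051, -2.5374, -1.1213)
after link 4: o_4 = (-2.2174, -2.1839, -4.6569)
after link 5: o_5 = (-0.4933, 0.2848, -5.6228)

-0.493 0.285 -5.623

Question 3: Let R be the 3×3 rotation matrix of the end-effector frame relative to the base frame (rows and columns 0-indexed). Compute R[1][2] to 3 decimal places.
End-effector z-axis (col 2 of R) = (-0.8365,0.4830,-0.2588)
R[1][2] = 0.4830

0.483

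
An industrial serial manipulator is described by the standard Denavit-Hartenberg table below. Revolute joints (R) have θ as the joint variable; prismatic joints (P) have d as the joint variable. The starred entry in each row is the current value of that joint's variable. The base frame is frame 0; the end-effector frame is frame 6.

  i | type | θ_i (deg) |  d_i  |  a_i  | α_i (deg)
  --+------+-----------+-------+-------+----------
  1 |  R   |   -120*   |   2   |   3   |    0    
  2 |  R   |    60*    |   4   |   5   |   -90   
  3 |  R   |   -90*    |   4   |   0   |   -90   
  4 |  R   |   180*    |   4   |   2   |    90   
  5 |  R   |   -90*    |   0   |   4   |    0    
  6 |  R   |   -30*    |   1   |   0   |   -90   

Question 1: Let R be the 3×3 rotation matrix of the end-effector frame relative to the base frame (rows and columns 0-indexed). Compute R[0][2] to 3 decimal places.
-0.250

End-effector z-axis (col 2 of R) = (-0.2500,0.4330,-0.8660)
R[0][2] = -0.2500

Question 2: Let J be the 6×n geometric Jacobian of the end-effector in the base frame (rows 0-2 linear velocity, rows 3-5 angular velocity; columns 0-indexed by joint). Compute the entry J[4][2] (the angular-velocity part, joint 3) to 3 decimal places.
axis z_2 = (0.8660,0.5000,0.0000); lever o_n−o_2 = (2.5981,1.5000,-2.0000)
cross product → J_v[:, 2] = (-1.0000,1.7321,0.0000)
J_ω[:, 2] = z_2
entry J[4][2] = 0.5000

0.500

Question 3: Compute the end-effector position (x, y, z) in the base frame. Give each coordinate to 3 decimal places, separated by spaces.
after link 1: o_1 = (-1.5000, -2.5981, 2.0000)
after link 2: o_2 = (1.0000, -6.9282, 6.0000)
after link 3: o_3 = (4.4641, -4.9282, 6.0000)
after link 4: o_4 = (6.4641, -8.3923, 4.0000)
after link 5: o_5 = (4.4641, -4.9282, 4.0000)
after link 6: o_6 = (3.5981, -5.4282, 4.0000)

3.598 -5.428 4.000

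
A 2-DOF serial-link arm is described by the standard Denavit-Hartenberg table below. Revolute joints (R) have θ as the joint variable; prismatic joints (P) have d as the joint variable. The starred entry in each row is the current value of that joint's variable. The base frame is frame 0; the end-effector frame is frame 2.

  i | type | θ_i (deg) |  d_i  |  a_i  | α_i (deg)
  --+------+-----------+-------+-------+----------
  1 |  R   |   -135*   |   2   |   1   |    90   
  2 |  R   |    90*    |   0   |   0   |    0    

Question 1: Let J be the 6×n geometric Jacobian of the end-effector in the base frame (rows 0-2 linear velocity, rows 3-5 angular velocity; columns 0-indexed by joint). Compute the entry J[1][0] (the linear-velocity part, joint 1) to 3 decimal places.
axis z_0 = ẑ; lever o_n−o_0 = (-0.7071,-0.7071,2.0000)
cross product → J_v[:, 0] = (0.7071,-0.7071,0.0000)
J_ω[:, 0] = z_0
entry J[1][0] = -0.7071

-0.707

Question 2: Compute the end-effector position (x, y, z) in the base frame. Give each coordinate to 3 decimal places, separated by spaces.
-0.707 -0.707 2.000

after link 1: o_1 = (-0.7071, -0.7071, 2.0000)
after link 2: o_2 = (-0.7071, -0.7071, 2.0000)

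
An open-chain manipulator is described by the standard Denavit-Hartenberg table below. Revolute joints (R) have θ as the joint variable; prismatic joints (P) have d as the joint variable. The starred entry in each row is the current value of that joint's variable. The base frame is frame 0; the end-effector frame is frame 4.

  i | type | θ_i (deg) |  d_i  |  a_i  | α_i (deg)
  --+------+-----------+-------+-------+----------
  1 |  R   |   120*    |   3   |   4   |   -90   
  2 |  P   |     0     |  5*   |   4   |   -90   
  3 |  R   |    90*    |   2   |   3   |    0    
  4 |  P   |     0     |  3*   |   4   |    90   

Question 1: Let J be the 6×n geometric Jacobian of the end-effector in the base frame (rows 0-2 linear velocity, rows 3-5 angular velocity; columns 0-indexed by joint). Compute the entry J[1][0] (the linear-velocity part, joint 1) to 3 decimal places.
-2.268

axis z_0 = ẑ; lever o_n−o_0 = (-2.2679,7.9282,-2.0000)
cross product → J_v[:, 0] = (-7.9282,-2.2679,0.0000)
J_ω[:, 0] = z_0
entry J[1][0] = -2.2679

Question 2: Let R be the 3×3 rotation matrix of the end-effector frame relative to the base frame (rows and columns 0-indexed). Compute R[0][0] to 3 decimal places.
0.866

End-effector x-axis (col 0 of R) = (0.8660,0.5000,-0.0000)
R[0][0] = 0.8660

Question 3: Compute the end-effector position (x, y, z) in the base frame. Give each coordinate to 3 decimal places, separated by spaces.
after link 1: o_1 = (-2.0000, 3.4641, 3.0000)
after link 2: o_2 = (-8.3301, 4.4282, 3.0000)
after link 3: o_3 = (-5.7321, 5.9282, 1.0000)
after link 4: o_4 = (-2.2679, 7.9282, -2.0000)

-2.268 7.928 -2.000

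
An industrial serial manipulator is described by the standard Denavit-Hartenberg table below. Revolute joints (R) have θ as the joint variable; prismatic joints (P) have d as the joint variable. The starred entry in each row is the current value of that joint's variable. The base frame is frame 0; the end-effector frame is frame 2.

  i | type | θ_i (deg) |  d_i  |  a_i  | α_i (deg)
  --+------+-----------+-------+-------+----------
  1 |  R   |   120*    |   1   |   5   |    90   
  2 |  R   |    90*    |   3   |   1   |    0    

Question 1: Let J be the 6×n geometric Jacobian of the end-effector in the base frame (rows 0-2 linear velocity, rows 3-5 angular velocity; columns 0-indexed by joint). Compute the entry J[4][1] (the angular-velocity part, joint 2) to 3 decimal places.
0.500

axis z_1 = (0.8660,0.5000,0.0000); lever o_n−o_1 = (2.5981,1.5000,1.0000)
cross product → J_v[:, 1] = (0.5000,-0.8660,0.0000)
J_ω[:, 1] = z_1
entry J[4][1] = 0.5000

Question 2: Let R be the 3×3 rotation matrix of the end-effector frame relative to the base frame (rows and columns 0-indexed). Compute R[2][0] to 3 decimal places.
1.000

End-effector x-axis (col 0 of R) = (-0.0000,0.0000,1.0000)
R[2][0] = 1.0000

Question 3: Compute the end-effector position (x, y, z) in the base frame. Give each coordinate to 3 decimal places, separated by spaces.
after link 1: o_1 = (-2.5000, 4.3301, 1.0000)
after link 2: o_2 = (0.0981, 5.8301, 2.0000)

0.098 5.830 2.000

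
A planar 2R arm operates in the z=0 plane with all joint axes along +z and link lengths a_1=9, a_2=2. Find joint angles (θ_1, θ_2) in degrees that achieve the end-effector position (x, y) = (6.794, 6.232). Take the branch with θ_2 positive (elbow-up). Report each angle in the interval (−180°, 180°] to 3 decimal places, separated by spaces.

30.000 90.006

cos θ_2 = (84.9963−9²−2²)/(2·9·2) = -0.0001; θ_2 = 90.0060° (elbow-up)
β = atan2(6.2320,6.7940) = 42.5295°; ψ = atan2(2.0000,8.9998) = 12.5291°
θ_1 = β − ψ = 30.0004°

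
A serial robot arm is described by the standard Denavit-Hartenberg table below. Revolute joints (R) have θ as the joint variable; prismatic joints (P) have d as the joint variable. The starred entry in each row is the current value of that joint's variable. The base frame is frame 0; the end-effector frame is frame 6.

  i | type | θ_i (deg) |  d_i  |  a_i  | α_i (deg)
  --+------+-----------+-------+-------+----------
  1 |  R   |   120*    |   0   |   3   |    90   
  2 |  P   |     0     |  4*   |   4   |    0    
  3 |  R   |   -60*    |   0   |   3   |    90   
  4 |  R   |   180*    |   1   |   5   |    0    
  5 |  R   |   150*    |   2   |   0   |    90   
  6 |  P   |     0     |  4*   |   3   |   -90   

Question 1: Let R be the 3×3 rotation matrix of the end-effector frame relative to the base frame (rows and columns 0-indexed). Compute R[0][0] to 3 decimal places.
End-effector x-axis (col 0 of R) = (-0.6495,0.1250,-0.7500)
R[0][0] = -0.6495

-0.650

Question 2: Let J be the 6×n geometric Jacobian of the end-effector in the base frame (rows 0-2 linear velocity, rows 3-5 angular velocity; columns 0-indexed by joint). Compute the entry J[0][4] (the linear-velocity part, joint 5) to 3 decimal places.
-0.723

axis z_4 = (0.4330,-0.7500,-0.5000); lever o_n−o_4 = (-3.5825,-3.7231,-1.5179)
cross product → J_v[:, 4] = (-0.7231,2.4486,-4.2990)
J_ω[:, 4] = z_4
entry J[0][4] = -0.7231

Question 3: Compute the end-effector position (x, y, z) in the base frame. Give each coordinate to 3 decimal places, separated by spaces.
-2.685 2.723 -0.286

after link 1: o_1 = (-1.5000, 2.5981, 0.0000)
after link 2: o_2 = (-0.0359, 8.0622, 0.0000)
after link 3: o_3 = (-0.7859, 9.3612, -2.5981)
after link 4: o_4 = (0.8971, 6.4462, 1.2321)
after link 5: o_5 = (1.7631, 4.9462, 0.2321)
after link 6: o_6 = (-2.6854, 2.7231, -0.2859)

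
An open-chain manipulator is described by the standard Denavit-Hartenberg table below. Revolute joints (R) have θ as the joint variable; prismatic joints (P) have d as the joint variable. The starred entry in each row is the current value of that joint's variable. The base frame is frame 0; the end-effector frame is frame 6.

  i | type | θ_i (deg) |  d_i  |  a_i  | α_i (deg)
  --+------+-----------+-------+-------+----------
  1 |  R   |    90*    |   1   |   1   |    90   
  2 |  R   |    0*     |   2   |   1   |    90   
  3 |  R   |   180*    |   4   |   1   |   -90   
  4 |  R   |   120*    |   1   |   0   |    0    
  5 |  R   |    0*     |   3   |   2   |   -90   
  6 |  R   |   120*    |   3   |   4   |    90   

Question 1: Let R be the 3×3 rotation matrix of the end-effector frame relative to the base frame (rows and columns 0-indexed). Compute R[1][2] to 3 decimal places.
End-effector z-axis (col 2 of R) = (0.5000,0.4330,0.7500)
R[1][2] = 0.4330

0.433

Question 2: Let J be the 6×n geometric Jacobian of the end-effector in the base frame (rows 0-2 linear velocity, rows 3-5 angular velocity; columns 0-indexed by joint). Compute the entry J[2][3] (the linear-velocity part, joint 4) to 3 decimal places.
axis z_3 = (-1.0000,-0.0000,-0.0000); lever o_n−o_3 = (-0.5359,2.5981,-1.5000)
cross product → J_v[:, 3] = (0.0000,-1.5000,-2.5981)
J_ω[:, 3] = z_3
entry J[2][3] = -2.5981

-2.598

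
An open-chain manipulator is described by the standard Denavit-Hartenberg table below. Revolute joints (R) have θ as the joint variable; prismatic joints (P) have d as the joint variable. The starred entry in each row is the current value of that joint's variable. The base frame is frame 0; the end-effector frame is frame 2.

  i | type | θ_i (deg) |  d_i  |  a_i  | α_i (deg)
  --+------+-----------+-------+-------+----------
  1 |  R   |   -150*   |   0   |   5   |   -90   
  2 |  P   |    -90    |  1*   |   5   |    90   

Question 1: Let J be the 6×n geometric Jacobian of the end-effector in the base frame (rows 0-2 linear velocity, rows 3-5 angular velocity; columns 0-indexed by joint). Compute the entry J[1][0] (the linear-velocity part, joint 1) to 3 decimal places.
axis z_0 = ẑ; lever o_n−o_0 = (-3.8301,-3.3660,5.0000)
cross product → J_v[:, 0] = (3.3660,-3.8301,0.0000)
J_ω[:, 0] = z_0
entry J[1][0] = -3.8301

-3.830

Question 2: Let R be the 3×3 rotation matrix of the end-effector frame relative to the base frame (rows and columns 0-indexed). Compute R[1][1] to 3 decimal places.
-0.866

End-effector y-axis (col 1 of R) = (0.5000,-0.8660,0.0000)
R[1][1] = -0.8660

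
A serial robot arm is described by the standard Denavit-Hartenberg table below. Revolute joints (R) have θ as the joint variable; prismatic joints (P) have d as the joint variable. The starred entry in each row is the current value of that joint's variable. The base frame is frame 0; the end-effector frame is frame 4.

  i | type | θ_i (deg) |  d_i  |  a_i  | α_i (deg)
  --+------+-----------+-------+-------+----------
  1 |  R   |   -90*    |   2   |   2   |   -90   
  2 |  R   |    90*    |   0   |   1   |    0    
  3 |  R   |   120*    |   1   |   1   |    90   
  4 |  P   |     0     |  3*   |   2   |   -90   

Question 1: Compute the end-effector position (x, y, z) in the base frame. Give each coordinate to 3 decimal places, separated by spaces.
after link 1: o_1 = (0.0000, -2.0000, 2.0000)
after link 2: o_2 = (0.0000, -2.0000, 1.0000)
after link 3: o_3 = (1.0000, -1.1340, 1.5000)
after link 4: o_4 = (1.0000, 2.0981, -0.0981)

1.000 2.098 -0.098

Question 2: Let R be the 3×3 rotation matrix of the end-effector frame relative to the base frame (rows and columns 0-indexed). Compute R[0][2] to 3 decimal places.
1.000

End-effector z-axis (col 2 of R) = (1.0000,0.0000,0.0000)
R[0][2] = 1.0000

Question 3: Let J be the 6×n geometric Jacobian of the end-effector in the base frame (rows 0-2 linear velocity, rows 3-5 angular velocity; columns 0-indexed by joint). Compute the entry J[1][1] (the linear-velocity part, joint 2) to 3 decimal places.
axis z_1 = (1.0000,0.0000,0.0000); lever o_n−o_1 = (1.0000,4.0981,-2.0981)
cross product → J_v[:, 1] = (-0.0000,2.0981,4.0981)
J_ω[:, 1] = z_1
entry J[1][1] = 2.0981

2.098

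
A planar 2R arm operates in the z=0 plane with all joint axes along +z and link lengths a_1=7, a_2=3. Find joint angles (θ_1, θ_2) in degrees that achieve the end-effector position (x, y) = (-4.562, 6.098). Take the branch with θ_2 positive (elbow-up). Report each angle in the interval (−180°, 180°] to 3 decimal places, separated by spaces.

cos θ_2 = (57.9974−7²−3²)/(2·7·3) = -0.0001; θ_2 = 90.0035° (elbow-up)
β = atan2(6.0980,-4.5620) = 126.8007°; ψ = atan2(3.0000,6.9998) = 23.1991°
θ_1 = β − ψ = 103.6016°

103.602 90.003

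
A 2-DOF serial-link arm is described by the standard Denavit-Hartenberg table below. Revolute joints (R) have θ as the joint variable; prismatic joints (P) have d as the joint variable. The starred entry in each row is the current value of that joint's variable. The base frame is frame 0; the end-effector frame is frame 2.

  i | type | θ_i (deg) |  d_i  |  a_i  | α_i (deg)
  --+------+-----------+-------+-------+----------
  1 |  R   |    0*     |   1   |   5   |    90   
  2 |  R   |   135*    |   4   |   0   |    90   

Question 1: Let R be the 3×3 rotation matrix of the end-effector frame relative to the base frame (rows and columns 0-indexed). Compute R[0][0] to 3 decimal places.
End-effector x-axis (col 0 of R) = (-0.7071,0.0000,0.7071)
R[0][0] = -0.7071

-0.707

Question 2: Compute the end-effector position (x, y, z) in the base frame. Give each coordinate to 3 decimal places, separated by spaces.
5.000 -4.000 1.000

after link 1: o_1 = (5.0000, 0.0000, 1.0000)
after link 2: o_2 = (5.0000, -4.0000, 1.0000)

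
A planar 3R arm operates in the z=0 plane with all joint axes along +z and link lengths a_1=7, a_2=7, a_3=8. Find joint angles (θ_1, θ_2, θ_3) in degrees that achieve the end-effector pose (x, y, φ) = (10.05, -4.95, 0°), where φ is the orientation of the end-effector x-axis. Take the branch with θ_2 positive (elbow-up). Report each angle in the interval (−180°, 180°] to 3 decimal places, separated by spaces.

-135.003 134.999 0.004

wrist centre = target − a_3·(cos φ, sin φ) = (2.0500, -4.9500)
cos θ_2 = (28.7050−7²−7²)/(2·7·7) = -0.7071; θ_2 = 134.9988° (elbow-up)
β = atan2(-4.9500,2.0500) = -67.5035°; ψ = atan2(4.9499,2.0504) = 67.4994°
θ_1 = β − ψ = -135.0029°
θ_3 = φ − θ_1 − θ_2 = 0.0041° (wrapped to (-180°,180°])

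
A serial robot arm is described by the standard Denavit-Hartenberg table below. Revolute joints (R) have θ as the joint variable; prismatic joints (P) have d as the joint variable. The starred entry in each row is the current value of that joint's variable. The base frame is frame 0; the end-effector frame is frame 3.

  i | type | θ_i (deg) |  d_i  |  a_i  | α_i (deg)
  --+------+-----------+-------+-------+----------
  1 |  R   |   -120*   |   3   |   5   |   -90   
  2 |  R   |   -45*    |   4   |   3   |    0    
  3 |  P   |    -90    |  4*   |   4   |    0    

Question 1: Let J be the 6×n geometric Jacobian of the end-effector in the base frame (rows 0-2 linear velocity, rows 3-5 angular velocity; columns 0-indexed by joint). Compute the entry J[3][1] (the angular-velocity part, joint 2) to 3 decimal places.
axis z_1 = (0.8660,-0.5000,0.0000); lever o_n−o_1 = (7.2818,-3.3876,4.9497)
cross product → J_v[:, 1] = (-2.4749,-4.2866,0.7071)
J_ω[:, 1] = z_1
entry J[3][1] = 0.8660

0.866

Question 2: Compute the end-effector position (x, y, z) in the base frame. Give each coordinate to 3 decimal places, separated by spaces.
4.782 -7.718 7.950

after link 1: o_1 = (-2.5000, -4.3301, 3.0000)
after link 2: o_2 = (-0.0966, -8.1672, 5.1213)
after link 3: o_3 = (4.7818, -7.7178, 7.9497)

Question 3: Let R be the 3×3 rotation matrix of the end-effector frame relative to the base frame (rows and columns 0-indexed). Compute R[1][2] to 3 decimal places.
-0.500

End-effector z-axis (col 2 of R) = (0.8660,-0.5000,0.0000)
R[1][2] = -0.5000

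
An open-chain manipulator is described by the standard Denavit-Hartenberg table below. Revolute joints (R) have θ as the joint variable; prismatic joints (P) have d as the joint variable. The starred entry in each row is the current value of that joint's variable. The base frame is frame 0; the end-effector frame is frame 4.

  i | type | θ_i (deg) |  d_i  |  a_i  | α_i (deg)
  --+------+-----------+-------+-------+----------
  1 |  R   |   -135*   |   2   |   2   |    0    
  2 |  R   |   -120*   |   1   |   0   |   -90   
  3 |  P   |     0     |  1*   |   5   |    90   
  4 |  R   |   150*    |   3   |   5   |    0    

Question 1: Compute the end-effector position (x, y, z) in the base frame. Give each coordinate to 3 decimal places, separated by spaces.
-4.968 -1.673 6.000

after link 1: o_1 = (-1.4142, -1.4142, 2.0000)
after link 2: o_2 = (-1.4142, -1.4142, 3.0000)
after link 3: o_3 = (-3.6742, 3.1566, 3.0000)
after link 4: o_4 = (-4.9683, -1.6730, 6.0000)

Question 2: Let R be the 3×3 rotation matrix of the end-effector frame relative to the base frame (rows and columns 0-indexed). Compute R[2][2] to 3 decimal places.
1.000

End-effector z-axis (col 2 of R) = (0.0000,-0.0000,1.0000)
R[2][2] = 1.0000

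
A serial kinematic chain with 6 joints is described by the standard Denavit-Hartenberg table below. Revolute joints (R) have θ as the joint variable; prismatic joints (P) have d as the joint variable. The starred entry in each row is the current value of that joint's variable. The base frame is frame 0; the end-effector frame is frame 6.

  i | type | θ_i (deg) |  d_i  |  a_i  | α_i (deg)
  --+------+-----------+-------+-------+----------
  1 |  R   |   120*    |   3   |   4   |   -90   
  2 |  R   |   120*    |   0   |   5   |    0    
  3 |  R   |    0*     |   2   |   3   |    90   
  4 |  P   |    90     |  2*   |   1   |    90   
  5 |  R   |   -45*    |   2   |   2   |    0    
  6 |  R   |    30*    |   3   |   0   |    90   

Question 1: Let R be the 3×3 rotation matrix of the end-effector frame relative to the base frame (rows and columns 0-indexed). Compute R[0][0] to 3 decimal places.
-0.724

End-effector x-axis (col 0 of R) = (-0.7244,-0.6771,0.1294)
R[0][0] = -0.7244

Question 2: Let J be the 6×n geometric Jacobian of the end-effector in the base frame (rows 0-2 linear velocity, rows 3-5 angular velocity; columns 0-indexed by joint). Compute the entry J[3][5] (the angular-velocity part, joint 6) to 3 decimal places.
0.250

axis z_5 = (0.2500,-0.4330,-0.8660); lever o_n−o_5 = (0.7500,-1.2990,-2.5981)
cross product → J_v[:, 5] = (-0.0000,0.0000,-0.0000)
J_ω[:, 5] = z_5
entry J[3][5] = 0.2500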